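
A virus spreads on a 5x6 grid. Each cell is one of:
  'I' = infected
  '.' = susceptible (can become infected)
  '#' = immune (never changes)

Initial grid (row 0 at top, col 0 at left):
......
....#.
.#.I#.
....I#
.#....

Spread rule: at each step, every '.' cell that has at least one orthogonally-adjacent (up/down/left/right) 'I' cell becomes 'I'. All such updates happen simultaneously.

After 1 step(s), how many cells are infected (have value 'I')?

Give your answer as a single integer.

Step 0 (initial): 2 infected
Step 1: +4 new -> 6 infected

Answer: 6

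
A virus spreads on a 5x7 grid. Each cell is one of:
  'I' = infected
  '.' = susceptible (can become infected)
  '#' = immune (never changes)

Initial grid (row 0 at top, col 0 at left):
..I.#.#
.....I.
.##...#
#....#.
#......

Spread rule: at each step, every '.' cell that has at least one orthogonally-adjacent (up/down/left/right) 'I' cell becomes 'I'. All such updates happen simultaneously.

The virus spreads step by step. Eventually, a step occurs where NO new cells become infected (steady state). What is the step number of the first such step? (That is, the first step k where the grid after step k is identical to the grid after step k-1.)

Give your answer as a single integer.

Answer: 8

Derivation:
Step 0 (initial): 2 infected
Step 1: +7 new -> 9 infected
Step 2: +4 new -> 13 infected
Step 3: +3 new -> 16 infected
Step 4: +3 new -> 19 infected
Step 5: +3 new -> 22 infected
Step 6: +3 new -> 25 infected
Step 7: +2 new -> 27 infected
Step 8: +0 new -> 27 infected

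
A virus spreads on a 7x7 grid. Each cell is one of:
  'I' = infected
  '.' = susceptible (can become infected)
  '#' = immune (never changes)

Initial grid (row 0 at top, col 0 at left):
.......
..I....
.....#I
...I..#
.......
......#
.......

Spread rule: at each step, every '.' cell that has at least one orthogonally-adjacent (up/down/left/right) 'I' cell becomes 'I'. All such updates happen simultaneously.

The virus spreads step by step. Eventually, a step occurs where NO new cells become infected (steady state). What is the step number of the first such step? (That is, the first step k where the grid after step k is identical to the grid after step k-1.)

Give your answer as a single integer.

Answer: 7

Derivation:
Step 0 (initial): 3 infected
Step 1: +9 new -> 12 infected
Step 2: +13 new -> 25 infected
Step 3: +10 new -> 35 infected
Step 4: +6 new -> 41 infected
Step 5: +3 new -> 44 infected
Step 6: +2 new -> 46 infected
Step 7: +0 new -> 46 infected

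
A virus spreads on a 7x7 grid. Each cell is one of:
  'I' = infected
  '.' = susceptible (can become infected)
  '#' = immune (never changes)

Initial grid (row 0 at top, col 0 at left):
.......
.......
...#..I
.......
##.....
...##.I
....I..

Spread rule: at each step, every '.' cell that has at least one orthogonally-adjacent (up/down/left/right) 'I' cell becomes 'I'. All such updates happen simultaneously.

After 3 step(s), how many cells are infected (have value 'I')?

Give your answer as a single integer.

Answer: 23

Derivation:
Step 0 (initial): 3 infected
Step 1: +8 new -> 11 infected
Step 2: +6 new -> 17 infected
Step 3: +6 new -> 23 infected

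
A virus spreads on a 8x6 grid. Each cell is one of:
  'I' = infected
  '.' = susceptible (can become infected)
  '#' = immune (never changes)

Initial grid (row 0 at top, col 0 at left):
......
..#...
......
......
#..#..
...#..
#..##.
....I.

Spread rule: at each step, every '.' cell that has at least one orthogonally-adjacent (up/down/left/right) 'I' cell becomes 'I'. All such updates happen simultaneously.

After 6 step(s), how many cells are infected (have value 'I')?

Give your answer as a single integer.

Step 0 (initial): 1 infected
Step 1: +2 new -> 3 infected
Step 2: +2 new -> 5 infected
Step 3: +3 new -> 8 infected
Step 4: +5 new -> 13 infected
Step 5: +4 new -> 17 infected
Step 6: +5 new -> 22 infected

Answer: 22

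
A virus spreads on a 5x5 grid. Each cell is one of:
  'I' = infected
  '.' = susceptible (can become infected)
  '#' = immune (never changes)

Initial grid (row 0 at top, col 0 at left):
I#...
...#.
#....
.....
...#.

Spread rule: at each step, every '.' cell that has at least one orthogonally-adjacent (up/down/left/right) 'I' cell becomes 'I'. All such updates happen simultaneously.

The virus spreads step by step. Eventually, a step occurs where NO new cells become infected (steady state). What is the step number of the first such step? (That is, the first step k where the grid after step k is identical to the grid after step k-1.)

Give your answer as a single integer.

Step 0 (initial): 1 infected
Step 1: +1 new -> 2 infected
Step 2: +1 new -> 3 infected
Step 3: +2 new -> 5 infected
Step 4: +3 new -> 8 infected
Step 5: +5 new -> 13 infected
Step 6: +5 new -> 18 infected
Step 7: +2 new -> 20 infected
Step 8: +1 new -> 21 infected
Step 9: +0 new -> 21 infected

Answer: 9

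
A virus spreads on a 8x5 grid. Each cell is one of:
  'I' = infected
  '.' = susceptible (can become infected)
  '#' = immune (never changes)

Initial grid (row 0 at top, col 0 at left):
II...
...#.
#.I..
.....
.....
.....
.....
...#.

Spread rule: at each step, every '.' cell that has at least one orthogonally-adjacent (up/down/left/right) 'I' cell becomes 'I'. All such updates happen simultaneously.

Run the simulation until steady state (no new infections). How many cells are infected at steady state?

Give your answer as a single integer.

Answer: 37

Derivation:
Step 0 (initial): 3 infected
Step 1: +7 new -> 10 infected
Step 2: +5 new -> 15 infected
Step 3: +7 new -> 22 infected
Step 4: +5 new -> 27 infected
Step 5: +5 new -> 32 infected
Step 6: +3 new -> 35 infected
Step 7: +2 new -> 37 infected
Step 8: +0 new -> 37 infected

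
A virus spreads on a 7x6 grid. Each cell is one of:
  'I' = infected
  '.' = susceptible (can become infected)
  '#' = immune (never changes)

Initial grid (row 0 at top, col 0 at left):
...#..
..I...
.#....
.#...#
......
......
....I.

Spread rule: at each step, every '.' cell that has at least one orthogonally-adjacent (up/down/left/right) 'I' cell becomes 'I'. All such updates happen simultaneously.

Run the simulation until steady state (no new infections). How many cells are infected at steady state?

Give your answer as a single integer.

Step 0 (initial): 2 infected
Step 1: +7 new -> 9 infected
Step 2: +9 new -> 18 infected
Step 3: +12 new -> 30 infected
Step 4: +6 new -> 36 infected
Step 5: +2 new -> 38 infected
Step 6: +0 new -> 38 infected

Answer: 38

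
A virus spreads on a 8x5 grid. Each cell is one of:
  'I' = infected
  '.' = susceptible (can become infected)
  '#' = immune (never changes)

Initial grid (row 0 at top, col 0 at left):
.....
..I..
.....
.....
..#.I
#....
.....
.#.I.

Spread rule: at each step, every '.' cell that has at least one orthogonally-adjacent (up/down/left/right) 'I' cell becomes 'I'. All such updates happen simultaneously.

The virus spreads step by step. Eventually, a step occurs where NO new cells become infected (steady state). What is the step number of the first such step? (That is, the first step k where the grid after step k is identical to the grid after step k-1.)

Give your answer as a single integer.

Answer: 6

Derivation:
Step 0 (initial): 3 infected
Step 1: +10 new -> 13 infected
Step 2: +12 new -> 25 infected
Step 3: +6 new -> 31 infected
Step 4: +4 new -> 35 infected
Step 5: +2 new -> 37 infected
Step 6: +0 new -> 37 infected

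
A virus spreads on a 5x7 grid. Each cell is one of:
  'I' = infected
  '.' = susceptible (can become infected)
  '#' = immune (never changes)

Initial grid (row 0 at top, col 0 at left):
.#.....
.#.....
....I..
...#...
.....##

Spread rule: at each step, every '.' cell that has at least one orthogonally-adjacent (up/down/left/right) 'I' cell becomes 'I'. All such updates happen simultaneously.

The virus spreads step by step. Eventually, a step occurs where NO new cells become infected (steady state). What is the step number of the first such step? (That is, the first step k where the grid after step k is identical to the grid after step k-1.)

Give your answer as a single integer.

Step 0 (initial): 1 infected
Step 1: +4 new -> 5 infected
Step 2: +7 new -> 12 infected
Step 3: +8 new -> 20 infected
Step 4: +5 new -> 25 infected
Step 5: +3 new -> 28 infected
Step 6: +2 new -> 30 infected
Step 7: +0 new -> 30 infected

Answer: 7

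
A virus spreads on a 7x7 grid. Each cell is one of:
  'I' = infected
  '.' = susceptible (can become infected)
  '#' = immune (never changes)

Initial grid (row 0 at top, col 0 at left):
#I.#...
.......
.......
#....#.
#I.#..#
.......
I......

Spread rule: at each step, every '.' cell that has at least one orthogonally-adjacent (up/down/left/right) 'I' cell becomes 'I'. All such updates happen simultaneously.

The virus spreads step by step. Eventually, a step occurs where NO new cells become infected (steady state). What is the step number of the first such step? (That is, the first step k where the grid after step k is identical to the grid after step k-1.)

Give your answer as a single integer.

Answer: 9

Derivation:
Step 0 (initial): 3 infected
Step 1: +7 new -> 10 infected
Step 2: +6 new -> 16 infected
Step 3: +6 new -> 22 infected
Step 4: +5 new -> 27 infected
Step 5: +6 new -> 33 infected
Step 6: +6 new -> 39 infected
Step 7: +2 new -> 41 infected
Step 8: +1 new -> 42 infected
Step 9: +0 new -> 42 infected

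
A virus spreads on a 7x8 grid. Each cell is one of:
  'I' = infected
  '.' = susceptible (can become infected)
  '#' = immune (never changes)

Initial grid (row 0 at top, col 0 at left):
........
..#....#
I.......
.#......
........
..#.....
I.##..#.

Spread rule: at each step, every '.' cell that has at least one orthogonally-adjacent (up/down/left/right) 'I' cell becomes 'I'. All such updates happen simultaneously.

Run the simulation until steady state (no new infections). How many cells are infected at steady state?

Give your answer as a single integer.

Answer: 49

Derivation:
Step 0 (initial): 2 infected
Step 1: +5 new -> 7 infected
Step 2: +5 new -> 12 infected
Step 3: +4 new -> 16 infected
Step 4: +5 new -> 21 infected
Step 5: +5 new -> 26 infected
Step 6: +6 new -> 32 infected
Step 7: +6 new -> 38 infected
Step 8: +5 new -> 43 infected
Step 9: +4 new -> 47 infected
Step 10: +1 new -> 48 infected
Step 11: +1 new -> 49 infected
Step 12: +0 new -> 49 infected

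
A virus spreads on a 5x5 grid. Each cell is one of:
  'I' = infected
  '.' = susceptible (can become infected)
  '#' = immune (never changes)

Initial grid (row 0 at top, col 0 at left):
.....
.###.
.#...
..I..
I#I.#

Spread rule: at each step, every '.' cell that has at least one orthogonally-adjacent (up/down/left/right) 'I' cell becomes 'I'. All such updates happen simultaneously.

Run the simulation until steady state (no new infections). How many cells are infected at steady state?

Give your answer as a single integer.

Step 0 (initial): 3 infected
Step 1: +5 new -> 8 infected
Step 2: +3 new -> 11 infected
Step 3: +2 new -> 13 infected
Step 4: +2 new -> 15 infected
Step 5: +2 new -> 17 infected
Step 6: +2 new -> 19 infected
Step 7: +0 new -> 19 infected

Answer: 19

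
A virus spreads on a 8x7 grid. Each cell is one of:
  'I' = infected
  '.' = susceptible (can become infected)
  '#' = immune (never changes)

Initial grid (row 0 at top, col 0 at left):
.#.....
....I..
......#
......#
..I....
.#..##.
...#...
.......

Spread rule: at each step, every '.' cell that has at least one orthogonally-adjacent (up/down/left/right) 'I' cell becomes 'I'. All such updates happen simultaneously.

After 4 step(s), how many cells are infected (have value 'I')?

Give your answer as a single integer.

Answer: 40

Derivation:
Step 0 (initial): 2 infected
Step 1: +8 new -> 10 infected
Step 2: +14 new -> 24 infected
Step 3: +10 new -> 34 infected
Step 4: +6 new -> 40 infected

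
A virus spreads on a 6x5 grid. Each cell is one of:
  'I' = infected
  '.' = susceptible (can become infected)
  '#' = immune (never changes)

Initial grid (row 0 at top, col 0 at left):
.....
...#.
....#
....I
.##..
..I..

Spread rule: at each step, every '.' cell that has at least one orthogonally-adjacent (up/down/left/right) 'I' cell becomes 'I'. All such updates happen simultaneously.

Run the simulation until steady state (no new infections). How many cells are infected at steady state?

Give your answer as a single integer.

Step 0 (initial): 2 infected
Step 1: +4 new -> 6 infected
Step 2: +5 new -> 11 infected
Step 3: +3 new -> 14 infected
Step 4: +3 new -> 17 infected
Step 5: +3 new -> 20 infected
Step 6: +3 new -> 23 infected
Step 7: +2 new -> 25 infected
Step 8: +1 new -> 26 infected
Step 9: +0 new -> 26 infected

Answer: 26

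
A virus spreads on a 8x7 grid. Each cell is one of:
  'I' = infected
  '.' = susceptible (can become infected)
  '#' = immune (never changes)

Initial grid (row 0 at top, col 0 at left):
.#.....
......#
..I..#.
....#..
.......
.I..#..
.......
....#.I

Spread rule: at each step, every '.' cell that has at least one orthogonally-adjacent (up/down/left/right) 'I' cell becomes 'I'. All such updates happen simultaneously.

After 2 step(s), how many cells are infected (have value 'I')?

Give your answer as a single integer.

Answer: 28

Derivation:
Step 0 (initial): 3 infected
Step 1: +10 new -> 13 infected
Step 2: +15 new -> 28 infected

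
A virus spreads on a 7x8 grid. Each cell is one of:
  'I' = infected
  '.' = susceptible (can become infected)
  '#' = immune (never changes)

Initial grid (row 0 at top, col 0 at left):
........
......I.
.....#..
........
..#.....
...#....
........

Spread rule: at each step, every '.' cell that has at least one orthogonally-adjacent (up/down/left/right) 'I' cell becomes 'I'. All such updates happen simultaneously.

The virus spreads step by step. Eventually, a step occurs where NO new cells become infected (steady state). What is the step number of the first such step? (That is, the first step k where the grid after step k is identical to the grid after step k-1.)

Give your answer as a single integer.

Answer: 12

Derivation:
Step 0 (initial): 1 infected
Step 1: +4 new -> 5 infected
Step 2: +5 new -> 10 infected
Step 3: +6 new -> 16 infected
Step 4: +7 new -> 23 infected
Step 5: +8 new -> 31 infected
Step 6: +8 new -> 39 infected
Step 7: +4 new -> 43 infected
Step 8: +3 new -> 46 infected
Step 9: +3 new -> 49 infected
Step 10: +3 new -> 52 infected
Step 11: +1 new -> 53 infected
Step 12: +0 new -> 53 infected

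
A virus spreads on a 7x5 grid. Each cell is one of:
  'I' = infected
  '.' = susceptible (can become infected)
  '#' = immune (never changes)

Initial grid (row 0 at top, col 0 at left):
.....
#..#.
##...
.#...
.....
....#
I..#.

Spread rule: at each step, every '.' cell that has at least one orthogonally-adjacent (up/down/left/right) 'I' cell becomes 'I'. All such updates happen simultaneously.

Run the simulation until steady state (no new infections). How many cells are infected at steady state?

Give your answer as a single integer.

Step 0 (initial): 1 infected
Step 1: +2 new -> 3 infected
Step 2: +3 new -> 6 infected
Step 3: +3 new -> 9 infected
Step 4: +2 new -> 11 infected
Step 5: +2 new -> 13 infected
Step 6: +3 new -> 16 infected
Step 7: +3 new -> 19 infected
Step 8: +3 new -> 22 infected
Step 9: +3 new -> 25 infected
Step 10: +2 new -> 27 infected
Step 11: +0 new -> 27 infected

Answer: 27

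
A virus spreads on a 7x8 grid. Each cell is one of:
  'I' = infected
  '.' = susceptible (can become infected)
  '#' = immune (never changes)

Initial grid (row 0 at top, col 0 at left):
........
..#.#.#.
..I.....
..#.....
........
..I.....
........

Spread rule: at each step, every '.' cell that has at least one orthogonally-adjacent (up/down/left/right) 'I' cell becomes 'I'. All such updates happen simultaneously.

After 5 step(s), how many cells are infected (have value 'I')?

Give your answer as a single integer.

Answer: 46

Derivation:
Step 0 (initial): 2 infected
Step 1: +6 new -> 8 infected
Step 2: +12 new -> 20 infected
Step 3: +11 new -> 31 infected
Step 4: +9 new -> 40 infected
Step 5: +6 new -> 46 infected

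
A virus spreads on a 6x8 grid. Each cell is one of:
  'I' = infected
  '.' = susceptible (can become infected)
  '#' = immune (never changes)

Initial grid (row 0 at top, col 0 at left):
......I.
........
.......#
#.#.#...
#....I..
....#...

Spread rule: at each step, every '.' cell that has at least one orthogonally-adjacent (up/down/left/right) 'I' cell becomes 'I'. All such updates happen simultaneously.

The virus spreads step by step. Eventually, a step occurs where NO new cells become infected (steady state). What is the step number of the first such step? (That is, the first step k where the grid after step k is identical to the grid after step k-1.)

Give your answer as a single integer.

Answer: 8

Derivation:
Step 0 (initial): 2 infected
Step 1: +7 new -> 9 infected
Step 2: +9 new -> 18 infected
Step 3: +8 new -> 26 infected
Step 4: +5 new -> 31 infected
Step 5: +5 new -> 36 infected
Step 6: +4 new -> 40 infected
Step 7: +2 new -> 42 infected
Step 8: +0 new -> 42 infected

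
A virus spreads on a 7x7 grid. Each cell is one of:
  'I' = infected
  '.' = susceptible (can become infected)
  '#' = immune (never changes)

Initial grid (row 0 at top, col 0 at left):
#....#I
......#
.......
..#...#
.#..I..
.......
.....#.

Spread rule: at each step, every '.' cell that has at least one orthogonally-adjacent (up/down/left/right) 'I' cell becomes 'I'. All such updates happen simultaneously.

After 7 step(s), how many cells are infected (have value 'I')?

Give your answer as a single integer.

Step 0 (initial): 2 infected
Step 1: +4 new -> 6 infected
Step 2: +8 new -> 14 infected
Step 3: +6 new -> 20 infected
Step 4: +8 new -> 28 infected
Step 5: +5 new -> 33 infected
Step 6: +6 new -> 39 infected
Step 7: +3 new -> 42 infected

Answer: 42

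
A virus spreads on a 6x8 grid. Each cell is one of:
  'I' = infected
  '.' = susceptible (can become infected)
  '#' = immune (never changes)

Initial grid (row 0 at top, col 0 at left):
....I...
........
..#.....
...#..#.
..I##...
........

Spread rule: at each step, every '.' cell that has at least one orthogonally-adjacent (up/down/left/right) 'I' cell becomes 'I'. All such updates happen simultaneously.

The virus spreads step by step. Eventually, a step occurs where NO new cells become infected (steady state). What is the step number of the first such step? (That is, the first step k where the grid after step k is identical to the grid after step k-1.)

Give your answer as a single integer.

Answer: 8

Derivation:
Step 0 (initial): 2 infected
Step 1: +6 new -> 8 infected
Step 2: +9 new -> 17 infected
Step 3: +11 new -> 28 infected
Step 4: +7 new -> 35 infected
Step 5: +4 new -> 39 infected
Step 6: +3 new -> 42 infected
Step 7: +1 new -> 43 infected
Step 8: +0 new -> 43 infected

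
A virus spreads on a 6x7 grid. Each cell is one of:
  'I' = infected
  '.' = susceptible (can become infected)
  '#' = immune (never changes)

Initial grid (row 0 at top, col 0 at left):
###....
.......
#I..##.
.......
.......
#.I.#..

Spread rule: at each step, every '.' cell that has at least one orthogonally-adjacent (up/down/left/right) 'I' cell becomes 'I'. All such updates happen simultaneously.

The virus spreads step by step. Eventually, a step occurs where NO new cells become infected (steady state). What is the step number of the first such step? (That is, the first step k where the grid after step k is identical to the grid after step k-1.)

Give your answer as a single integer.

Answer: 8

Derivation:
Step 0 (initial): 2 infected
Step 1: +6 new -> 8 infected
Step 2: +7 new -> 15 infected
Step 3: +4 new -> 19 infected
Step 4: +4 new -> 23 infected
Step 5: +5 new -> 28 infected
Step 6: +4 new -> 32 infected
Step 7: +2 new -> 34 infected
Step 8: +0 new -> 34 infected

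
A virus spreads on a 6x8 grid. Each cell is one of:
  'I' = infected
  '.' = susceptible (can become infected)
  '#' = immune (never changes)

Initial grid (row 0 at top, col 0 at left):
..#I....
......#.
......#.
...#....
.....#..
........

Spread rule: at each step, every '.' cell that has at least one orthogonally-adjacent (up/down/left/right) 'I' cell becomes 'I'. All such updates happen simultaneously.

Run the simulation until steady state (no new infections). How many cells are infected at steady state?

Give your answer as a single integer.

Step 0 (initial): 1 infected
Step 1: +2 new -> 3 infected
Step 2: +4 new -> 7 infected
Step 3: +5 new -> 12 infected
Step 4: +7 new -> 19 infected
Step 5: +7 new -> 26 infected
Step 6: +7 new -> 33 infected
Step 7: +6 new -> 39 infected
Step 8: +3 new -> 42 infected
Step 9: +1 new -> 43 infected
Step 10: +0 new -> 43 infected

Answer: 43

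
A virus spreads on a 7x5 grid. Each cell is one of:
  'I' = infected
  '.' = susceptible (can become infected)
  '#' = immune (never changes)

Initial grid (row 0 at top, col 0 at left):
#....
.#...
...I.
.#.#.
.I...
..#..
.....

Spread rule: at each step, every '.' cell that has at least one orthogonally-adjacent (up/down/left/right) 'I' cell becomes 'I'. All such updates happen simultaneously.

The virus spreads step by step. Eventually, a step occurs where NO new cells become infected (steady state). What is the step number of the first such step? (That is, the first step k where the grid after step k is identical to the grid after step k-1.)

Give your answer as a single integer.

Answer: 6

Derivation:
Step 0 (initial): 2 infected
Step 1: +6 new -> 8 infected
Step 2: +10 new -> 18 infected
Step 3: +7 new -> 25 infected
Step 4: +4 new -> 29 infected
Step 5: +1 new -> 30 infected
Step 6: +0 new -> 30 infected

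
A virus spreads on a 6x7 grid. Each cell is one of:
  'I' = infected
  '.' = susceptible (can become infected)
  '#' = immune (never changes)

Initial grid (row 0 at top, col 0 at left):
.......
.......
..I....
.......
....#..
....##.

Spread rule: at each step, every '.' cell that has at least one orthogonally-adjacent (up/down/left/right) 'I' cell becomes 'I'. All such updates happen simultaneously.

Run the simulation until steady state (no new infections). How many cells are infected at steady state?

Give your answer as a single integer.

Step 0 (initial): 1 infected
Step 1: +4 new -> 5 infected
Step 2: +8 new -> 13 infected
Step 3: +10 new -> 23 infected
Step 4: +8 new -> 31 infected
Step 5: +5 new -> 36 infected
Step 6: +2 new -> 38 infected
Step 7: +1 new -> 39 infected
Step 8: +0 new -> 39 infected

Answer: 39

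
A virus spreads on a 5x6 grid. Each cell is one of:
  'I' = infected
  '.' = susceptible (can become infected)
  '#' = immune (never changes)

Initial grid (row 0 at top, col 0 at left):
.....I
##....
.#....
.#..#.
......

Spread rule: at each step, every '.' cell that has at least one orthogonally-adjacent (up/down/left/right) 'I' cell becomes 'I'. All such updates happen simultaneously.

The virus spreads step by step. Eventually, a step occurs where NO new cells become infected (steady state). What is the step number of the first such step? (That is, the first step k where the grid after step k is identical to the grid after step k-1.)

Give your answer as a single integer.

Answer: 12

Derivation:
Step 0 (initial): 1 infected
Step 1: +2 new -> 3 infected
Step 2: +3 new -> 6 infected
Step 3: +4 new -> 10 infected
Step 4: +4 new -> 14 infected
Step 5: +4 new -> 18 infected
Step 6: +2 new -> 20 infected
Step 7: +1 new -> 21 infected
Step 8: +1 new -> 22 infected
Step 9: +1 new -> 23 infected
Step 10: +1 new -> 24 infected
Step 11: +1 new -> 25 infected
Step 12: +0 new -> 25 infected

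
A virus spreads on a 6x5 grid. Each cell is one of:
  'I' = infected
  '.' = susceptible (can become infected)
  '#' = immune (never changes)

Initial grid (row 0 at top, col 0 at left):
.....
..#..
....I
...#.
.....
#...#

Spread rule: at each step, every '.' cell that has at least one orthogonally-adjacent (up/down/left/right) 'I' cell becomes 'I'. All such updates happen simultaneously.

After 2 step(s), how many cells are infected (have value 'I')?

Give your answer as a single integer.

Answer: 8

Derivation:
Step 0 (initial): 1 infected
Step 1: +3 new -> 4 infected
Step 2: +4 new -> 8 infected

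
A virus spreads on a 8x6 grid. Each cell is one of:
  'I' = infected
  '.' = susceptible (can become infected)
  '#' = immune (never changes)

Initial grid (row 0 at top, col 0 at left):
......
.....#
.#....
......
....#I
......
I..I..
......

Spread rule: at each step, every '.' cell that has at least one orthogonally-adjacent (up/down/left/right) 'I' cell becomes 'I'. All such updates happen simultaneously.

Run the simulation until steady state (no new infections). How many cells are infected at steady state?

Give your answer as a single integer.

Step 0 (initial): 3 infected
Step 1: +9 new -> 12 infected
Step 2: +11 new -> 23 infected
Step 3: +6 new -> 29 infected
Step 4: +5 new -> 34 infected
Step 5: +4 new -> 38 infected
Step 6: +5 new -> 43 infected
Step 7: +2 new -> 45 infected
Step 8: +0 new -> 45 infected

Answer: 45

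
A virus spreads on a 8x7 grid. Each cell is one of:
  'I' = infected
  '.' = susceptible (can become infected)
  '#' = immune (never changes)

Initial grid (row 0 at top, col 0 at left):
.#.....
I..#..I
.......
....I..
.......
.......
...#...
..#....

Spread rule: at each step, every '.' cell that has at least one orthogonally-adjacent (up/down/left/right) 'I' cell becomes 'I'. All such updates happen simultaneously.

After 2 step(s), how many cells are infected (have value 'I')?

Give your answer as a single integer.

Step 0 (initial): 3 infected
Step 1: +10 new -> 13 infected
Step 2: +12 new -> 25 infected

Answer: 25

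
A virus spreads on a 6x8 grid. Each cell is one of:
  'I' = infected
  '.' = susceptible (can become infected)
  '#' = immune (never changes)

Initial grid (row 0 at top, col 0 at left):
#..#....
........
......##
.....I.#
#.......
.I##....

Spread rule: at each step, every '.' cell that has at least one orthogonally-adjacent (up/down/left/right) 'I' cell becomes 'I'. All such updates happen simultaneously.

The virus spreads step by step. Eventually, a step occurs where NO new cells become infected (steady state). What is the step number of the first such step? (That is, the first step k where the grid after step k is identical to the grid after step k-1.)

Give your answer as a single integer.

Answer: 7

Derivation:
Step 0 (initial): 2 infected
Step 1: +6 new -> 8 infected
Step 2: +8 new -> 16 infected
Step 3: +11 new -> 27 infected
Step 4: +8 new -> 35 infected
Step 5: +4 new -> 39 infected
Step 6: +1 new -> 40 infected
Step 7: +0 new -> 40 infected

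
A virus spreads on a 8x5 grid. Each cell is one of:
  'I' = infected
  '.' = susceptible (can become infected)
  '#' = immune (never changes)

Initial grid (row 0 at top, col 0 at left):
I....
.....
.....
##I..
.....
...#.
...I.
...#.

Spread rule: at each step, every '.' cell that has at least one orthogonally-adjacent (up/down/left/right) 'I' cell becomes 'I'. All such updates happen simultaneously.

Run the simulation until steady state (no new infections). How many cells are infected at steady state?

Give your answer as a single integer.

Answer: 36

Derivation:
Step 0 (initial): 3 infected
Step 1: +7 new -> 10 infected
Step 2: +14 new -> 24 infected
Step 3: +8 new -> 32 infected
Step 4: +4 new -> 36 infected
Step 5: +0 new -> 36 infected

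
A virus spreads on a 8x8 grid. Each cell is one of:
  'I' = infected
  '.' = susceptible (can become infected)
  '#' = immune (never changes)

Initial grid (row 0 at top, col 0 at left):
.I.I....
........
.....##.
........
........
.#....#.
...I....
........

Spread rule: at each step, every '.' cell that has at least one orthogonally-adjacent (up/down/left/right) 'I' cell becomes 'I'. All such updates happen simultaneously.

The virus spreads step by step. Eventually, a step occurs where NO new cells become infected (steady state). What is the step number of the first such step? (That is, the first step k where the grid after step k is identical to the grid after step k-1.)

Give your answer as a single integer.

Answer: 8

Derivation:
Step 0 (initial): 3 infected
Step 1: +9 new -> 12 infected
Step 2: +13 new -> 25 infected
Step 3: +14 new -> 39 infected
Step 4: +11 new -> 50 infected
Step 5: +6 new -> 56 infected
Step 6: +3 new -> 59 infected
Step 7: +1 new -> 60 infected
Step 8: +0 new -> 60 infected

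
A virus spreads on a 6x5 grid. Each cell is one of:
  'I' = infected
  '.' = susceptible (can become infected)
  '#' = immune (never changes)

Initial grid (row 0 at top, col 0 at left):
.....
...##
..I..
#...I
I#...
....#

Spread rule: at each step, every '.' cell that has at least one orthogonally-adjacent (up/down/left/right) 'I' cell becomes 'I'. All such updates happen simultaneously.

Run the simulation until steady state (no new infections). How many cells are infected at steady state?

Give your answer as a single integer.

Step 0 (initial): 3 infected
Step 1: +8 new -> 11 infected
Step 2: +7 new -> 18 infected
Step 3: +5 new -> 23 infected
Step 4: +2 new -> 25 infected
Step 5: +0 new -> 25 infected

Answer: 25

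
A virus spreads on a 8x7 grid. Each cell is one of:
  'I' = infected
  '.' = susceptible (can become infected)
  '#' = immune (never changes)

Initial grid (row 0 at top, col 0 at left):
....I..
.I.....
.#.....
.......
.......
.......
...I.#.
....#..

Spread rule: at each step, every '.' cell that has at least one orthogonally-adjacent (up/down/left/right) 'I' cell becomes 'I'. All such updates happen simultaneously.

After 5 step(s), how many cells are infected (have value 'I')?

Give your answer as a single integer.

Answer: 51

Derivation:
Step 0 (initial): 3 infected
Step 1: +10 new -> 13 infected
Step 2: +13 new -> 26 infected
Step 3: +13 new -> 39 infected
Step 4: +9 new -> 48 infected
Step 5: +3 new -> 51 infected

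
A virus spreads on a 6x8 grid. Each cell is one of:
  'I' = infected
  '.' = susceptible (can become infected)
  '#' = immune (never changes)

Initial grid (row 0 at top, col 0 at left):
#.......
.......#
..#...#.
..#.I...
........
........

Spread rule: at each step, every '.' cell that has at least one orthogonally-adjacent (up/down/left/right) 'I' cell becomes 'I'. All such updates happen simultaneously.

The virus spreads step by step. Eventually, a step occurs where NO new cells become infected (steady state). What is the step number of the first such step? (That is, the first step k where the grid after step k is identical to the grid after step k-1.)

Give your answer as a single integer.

Step 0 (initial): 1 infected
Step 1: +4 new -> 5 infected
Step 2: +7 new -> 12 infected
Step 3: +8 new -> 20 infected
Step 4: +9 new -> 29 infected
Step 5: +7 new -> 36 infected
Step 6: +6 new -> 42 infected
Step 7: +1 new -> 43 infected
Step 8: +0 new -> 43 infected

Answer: 8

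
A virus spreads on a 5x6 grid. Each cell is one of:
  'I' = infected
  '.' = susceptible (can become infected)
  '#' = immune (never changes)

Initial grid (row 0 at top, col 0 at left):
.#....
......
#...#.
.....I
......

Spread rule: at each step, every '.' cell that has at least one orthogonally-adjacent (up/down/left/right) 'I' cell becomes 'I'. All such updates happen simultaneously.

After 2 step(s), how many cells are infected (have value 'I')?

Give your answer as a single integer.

Step 0 (initial): 1 infected
Step 1: +3 new -> 4 infected
Step 2: +3 new -> 7 infected

Answer: 7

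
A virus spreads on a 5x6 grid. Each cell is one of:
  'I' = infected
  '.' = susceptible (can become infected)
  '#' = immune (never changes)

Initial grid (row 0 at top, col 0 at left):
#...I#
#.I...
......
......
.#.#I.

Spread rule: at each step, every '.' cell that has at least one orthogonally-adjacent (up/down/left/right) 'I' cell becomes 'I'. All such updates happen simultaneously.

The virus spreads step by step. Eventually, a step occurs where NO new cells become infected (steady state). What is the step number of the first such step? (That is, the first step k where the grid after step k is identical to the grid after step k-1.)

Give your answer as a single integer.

Answer: 6

Derivation:
Step 0 (initial): 3 infected
Step 1: +8 new -> 11 infected
Step 2: +8 new -> 19 infected
Step 3: +4 new -> 23 infected
Step 4: +1 new -> 24 infected
Step 5: +1 new -> 25 infected
Step 6: +0 new -> 25 infected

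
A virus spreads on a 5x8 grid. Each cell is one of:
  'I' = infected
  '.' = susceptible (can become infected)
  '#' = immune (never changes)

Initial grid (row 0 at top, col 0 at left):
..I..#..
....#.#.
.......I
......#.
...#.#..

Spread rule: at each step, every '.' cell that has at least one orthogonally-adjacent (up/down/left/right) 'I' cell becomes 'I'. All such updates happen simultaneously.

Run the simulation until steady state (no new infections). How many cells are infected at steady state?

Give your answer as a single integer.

Step 0 (initial): 2 infected
Step 1: +6 new -> 8 infected
Step 2: +8 new -> 16 infected
Step 3: +9 new -> 25 infected
Step 4: +5 new -> 30 infected
Step 5: +3 new -> 33 infected
Step 6: +1 new -> 34 infected
Step 7: +0 new -> 34 infected

Answer: 34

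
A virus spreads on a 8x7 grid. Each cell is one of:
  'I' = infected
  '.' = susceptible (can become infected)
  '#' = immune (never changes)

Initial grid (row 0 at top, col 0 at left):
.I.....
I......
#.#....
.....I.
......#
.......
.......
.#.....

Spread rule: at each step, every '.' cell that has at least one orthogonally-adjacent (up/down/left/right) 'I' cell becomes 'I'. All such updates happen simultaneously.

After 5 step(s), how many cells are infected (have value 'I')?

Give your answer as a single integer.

Answer: 45

Derivation:
Step 0 (initial): 3 infected
Step 1: +7 new -> 10 infected
Step 2: +9 new -> 19 infected
Step 3: +12 new -> 31 infected
Step 4: +8 new -> 39 infected
Step 5: +6 new -> 45 infected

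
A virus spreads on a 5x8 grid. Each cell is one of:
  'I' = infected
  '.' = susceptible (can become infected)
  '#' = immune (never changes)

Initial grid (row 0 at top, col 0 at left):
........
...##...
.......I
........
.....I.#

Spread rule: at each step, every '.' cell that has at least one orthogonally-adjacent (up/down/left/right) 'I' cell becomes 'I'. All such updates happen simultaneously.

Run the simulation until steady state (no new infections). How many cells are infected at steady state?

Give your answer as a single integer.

Answer: 37

Derivation:
Step 0 (initial): 2 infected
Step 1: +6 new -> 8 infected
Step 2: +6 new -> 14 infected
Step 3: +5 new -> 19 infected
Step 4: +4 new -> 23 infected
Step 5: +4 new -> 27 infected
Step 6: +4 new -> 31 infected
Step 7: +3 new -> 34 infected
Step 8: +2 new -> 36 infected
Step 9: +1 new -> 37 infected
Step 10: +0 new -> 37 infected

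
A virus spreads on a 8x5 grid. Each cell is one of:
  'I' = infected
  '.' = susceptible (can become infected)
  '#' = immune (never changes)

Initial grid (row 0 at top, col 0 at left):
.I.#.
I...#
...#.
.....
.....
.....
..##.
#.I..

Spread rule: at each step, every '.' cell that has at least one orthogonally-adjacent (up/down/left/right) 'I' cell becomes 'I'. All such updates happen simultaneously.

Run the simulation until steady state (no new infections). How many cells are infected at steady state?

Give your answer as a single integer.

Step 0 (initial): 3 infected
Step 1: +6 new -> 9 infected
Step 2: +5 new -> 14 infected
Step 3: +7 new -> 21 infected
Step 4: +5 new -> 26 infected
Step 5: +4 new -> 30 infected
Step 6: +2 new -> 32 infected
Step 7: +1 new -> 33 infected
Step 8: +0 new -> 33 infected

Answer: 33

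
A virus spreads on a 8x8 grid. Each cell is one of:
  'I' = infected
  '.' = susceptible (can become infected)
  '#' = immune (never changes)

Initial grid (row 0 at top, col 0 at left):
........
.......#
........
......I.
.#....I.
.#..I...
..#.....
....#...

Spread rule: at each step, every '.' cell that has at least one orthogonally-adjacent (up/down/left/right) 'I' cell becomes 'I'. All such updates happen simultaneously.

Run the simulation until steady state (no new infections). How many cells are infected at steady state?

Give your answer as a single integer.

Step 0 (initial): 3 infected
Step 1: +10 new -> 13 infected
Step 2: +10 new -> 23 infected
Step 3: +9 new -> 32 infected
Step 4: +7 new -> 39 infected
Step 5: +5 new -> 44 infected
Step 6: +6 new -> 50 infected
Step 7: +5 new -> 55 infected
Step 8: +3 new -> 58 infected
Step 9: +1 new -> 59 infected
Step 10: +0 new -> 59 infected

Answer: 59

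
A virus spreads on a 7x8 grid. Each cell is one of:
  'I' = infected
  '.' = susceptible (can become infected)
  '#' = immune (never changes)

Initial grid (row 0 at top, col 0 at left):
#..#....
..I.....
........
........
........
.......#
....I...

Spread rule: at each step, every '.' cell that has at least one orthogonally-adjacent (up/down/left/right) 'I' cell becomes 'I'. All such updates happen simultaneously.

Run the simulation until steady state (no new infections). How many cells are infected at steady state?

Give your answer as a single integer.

Answer: 53

Derivation:
Step 0 (initial): 2 infected
Step 1: +7 new -> 9 infected
Step 2: +11 new -> 20 infected
Step 3: +14 new -> 34 infected
Step 4: +9 new -> 43 infected
Step 5: +7 new -> 50 infected
Step 6: +3 new -> 53 infected
Step 7: +0 new -> 53 infected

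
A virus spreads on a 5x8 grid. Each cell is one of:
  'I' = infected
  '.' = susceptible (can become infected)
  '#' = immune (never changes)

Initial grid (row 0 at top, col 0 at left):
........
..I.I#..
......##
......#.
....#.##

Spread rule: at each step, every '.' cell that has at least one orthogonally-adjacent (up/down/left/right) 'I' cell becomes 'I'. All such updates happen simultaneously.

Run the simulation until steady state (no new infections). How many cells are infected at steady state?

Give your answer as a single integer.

Step 0 (initial): 2 infected
Step 1: +6 new -> 8 infected
Step 2: +9 new -> 17 infected
Step 3: +7 new -> 24 infected
Step 4: +6 new -> 30 infected
Step 5: +2 new -> 32 infected
Step 6: +0 new -> 32 infected

Answer: 32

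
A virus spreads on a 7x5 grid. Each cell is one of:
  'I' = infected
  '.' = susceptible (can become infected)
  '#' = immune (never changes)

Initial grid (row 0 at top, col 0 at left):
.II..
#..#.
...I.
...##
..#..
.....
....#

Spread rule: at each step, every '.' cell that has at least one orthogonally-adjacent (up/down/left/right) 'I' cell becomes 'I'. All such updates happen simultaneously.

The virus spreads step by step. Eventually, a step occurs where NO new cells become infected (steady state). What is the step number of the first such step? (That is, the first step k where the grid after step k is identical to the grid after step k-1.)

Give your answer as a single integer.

Answer: 10

Derivation:
Step 0 (initial): 3 infected
Step 1: +6 new -> 9 infected
Step 2: +4 new -> 13 infected
Step 3: +2 new -> 15 infected
Step 4: +2 new -> 17 infected
Step 5: +2 new -> 19 infected
Step 6: +3 new -> 22 infected
Step 7: +3 new -> 25 infected
Step 8: +3 new -> 28 infected
Step 9: +1 new -> 29 infected
Step 10: +0 new -> 29 infected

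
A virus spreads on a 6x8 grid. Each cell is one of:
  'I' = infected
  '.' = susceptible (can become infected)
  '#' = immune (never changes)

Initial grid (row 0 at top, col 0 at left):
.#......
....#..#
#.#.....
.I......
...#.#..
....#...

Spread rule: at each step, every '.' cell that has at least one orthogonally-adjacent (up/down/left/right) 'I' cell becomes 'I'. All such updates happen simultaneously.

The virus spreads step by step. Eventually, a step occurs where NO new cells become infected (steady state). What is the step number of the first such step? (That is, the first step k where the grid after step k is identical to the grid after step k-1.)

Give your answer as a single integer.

Answer: 10

Derivation:
Step 0 (initial): 1 infected
Step 1: +4 new -> 5 infected
Step 2: +5 new -> 10 infected
Step 3: +6 new -> 16 infected
Step 4: +7 new -> 23 infected
Step 5: +3 new -> 26 infected
Step 6: +5 new -> 31 infected
Step 7: +5 new -> 36 infected
Step 8: +3 new -> 39 infected
Step 9: +1 new -> 40 infected
Step 10: +0 new -> 40 infected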